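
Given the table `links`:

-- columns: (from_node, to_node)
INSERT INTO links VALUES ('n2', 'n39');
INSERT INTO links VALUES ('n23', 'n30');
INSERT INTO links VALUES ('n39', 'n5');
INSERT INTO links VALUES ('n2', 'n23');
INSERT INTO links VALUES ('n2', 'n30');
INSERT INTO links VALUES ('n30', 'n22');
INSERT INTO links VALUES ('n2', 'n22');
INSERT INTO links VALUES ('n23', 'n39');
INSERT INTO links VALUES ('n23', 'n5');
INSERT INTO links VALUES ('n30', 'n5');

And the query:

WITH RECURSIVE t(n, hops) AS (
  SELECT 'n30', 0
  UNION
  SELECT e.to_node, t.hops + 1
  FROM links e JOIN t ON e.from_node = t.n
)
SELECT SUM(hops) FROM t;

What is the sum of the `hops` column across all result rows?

2

Base: (n30, hops=0).
Iteration 1: edges from {n30} -> (n22, hops=1), (n5, hops=1).
Iteration 2: no outgoing edges from {n22,n5}; recursion stops.
SUM(hops) = 0 + 1 + 1 = 2.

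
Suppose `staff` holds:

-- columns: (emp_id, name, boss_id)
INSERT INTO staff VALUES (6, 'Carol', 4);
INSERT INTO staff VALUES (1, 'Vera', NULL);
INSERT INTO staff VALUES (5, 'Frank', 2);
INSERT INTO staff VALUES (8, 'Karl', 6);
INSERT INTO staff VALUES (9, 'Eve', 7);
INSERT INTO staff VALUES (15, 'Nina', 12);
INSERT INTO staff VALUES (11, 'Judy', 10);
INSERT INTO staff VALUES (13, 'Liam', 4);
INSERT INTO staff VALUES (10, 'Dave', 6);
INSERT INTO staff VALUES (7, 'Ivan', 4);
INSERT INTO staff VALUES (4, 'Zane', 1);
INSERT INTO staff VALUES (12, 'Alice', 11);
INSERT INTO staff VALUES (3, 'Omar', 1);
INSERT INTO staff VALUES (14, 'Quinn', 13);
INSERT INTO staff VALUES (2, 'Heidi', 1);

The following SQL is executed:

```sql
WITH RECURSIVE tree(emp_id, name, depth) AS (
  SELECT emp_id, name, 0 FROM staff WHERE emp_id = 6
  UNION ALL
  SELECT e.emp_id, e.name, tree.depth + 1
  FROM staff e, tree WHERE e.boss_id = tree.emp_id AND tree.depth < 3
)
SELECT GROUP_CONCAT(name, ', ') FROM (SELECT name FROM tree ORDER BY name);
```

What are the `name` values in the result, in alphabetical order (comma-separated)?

Alice, Carol, Dave, Judy, Karl

Base: emp_id=6 (Carol) at depth 0.
Iteration 1: rows with boss_id in {6} -> Karl (id 8, depth 1), Dave (id 10, depth 1).
Iteration 2: rows with boss_id in {8,10} -> Judy (id 11, depth 2).
Iteration 3: rows with boss_id in {11} -> Alice (id 12, depth 3).
Iteration 4: depth < 3 fails for all current rows; recursion stops.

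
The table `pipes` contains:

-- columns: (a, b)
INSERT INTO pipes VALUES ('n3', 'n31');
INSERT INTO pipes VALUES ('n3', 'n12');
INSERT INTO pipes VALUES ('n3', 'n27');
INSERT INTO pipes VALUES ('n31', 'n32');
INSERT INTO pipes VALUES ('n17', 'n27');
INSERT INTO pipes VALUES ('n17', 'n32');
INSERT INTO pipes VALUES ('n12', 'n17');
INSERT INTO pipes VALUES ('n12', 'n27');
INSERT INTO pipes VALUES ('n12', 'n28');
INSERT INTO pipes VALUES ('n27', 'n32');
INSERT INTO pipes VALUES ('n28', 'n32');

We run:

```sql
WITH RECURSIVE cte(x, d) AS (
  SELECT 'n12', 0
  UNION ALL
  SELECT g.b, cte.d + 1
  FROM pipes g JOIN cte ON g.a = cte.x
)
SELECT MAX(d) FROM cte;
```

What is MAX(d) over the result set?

3

Base: (n12, d=0).
Iteration 1: edges from {n12} -> (n17, d=1), (n27, d=1), (n28, d=1).
Iteration 2: edges from {n17,n27,n28} -> (n27, d=2), (n32, d=2) x3. [UNION ALL keeps all 4 new rows, including repeats]
Iteration 3: edges from {n27,n32} -> (n32, d=3).
Iteration 4: no outgoing edges from {n32}; recursion stops.
d values: 0, 1, 1, 1, 2, 2, 2, 2, 3; the maximum is 3.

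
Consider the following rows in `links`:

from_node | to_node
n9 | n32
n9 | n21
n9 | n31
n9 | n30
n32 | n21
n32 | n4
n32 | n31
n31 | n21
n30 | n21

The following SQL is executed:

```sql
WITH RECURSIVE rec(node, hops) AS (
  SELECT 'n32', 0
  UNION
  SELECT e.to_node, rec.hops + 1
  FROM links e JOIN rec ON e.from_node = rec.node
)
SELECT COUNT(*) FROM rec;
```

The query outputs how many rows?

5

Base: (n32, hops=0).
Iteration 1: edges from {n32} -> (n21, hops=1), (n31, hops=1), (n4, hops=1).
Iteration 2: edges from {n21,n31,n4} -> (n21, hops=2).
Iteration 3: no outgoing edges from {n21}; recursion stops.
Total rows emitted: 5.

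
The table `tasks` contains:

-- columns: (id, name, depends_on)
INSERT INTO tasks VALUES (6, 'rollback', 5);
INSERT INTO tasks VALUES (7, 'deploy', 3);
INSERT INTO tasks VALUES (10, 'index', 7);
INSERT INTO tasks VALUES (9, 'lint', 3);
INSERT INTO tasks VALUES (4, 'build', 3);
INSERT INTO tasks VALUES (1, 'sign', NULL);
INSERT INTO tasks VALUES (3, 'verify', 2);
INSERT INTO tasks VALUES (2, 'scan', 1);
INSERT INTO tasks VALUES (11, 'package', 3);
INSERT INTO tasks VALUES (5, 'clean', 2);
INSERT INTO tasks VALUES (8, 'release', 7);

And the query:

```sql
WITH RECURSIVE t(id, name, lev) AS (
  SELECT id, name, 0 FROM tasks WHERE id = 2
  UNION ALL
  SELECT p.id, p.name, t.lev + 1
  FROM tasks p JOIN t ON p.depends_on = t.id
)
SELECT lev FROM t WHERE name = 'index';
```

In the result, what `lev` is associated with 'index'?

3

Base: id=2 (scan) at lev 0.
Iteration 1: rows with depends_on in {2} -> verify (id 3, lev 1), clean (id 5, lev 1).
Iteration 2: rows with depends_on in {3,5} -> build (id 4, lev 2), rollback (id 6, lev 2), deploy (id 7, lev 2), lint (id 9, lev 2), package (id 11, lev 2).
Iteration 3: rows with depends_on in {4,6,7,9,11} -> release (id 8, lev 3), index (id 10, lev 3).
Iteration 4: no rows with depends_on in {8,10}; recursion stops.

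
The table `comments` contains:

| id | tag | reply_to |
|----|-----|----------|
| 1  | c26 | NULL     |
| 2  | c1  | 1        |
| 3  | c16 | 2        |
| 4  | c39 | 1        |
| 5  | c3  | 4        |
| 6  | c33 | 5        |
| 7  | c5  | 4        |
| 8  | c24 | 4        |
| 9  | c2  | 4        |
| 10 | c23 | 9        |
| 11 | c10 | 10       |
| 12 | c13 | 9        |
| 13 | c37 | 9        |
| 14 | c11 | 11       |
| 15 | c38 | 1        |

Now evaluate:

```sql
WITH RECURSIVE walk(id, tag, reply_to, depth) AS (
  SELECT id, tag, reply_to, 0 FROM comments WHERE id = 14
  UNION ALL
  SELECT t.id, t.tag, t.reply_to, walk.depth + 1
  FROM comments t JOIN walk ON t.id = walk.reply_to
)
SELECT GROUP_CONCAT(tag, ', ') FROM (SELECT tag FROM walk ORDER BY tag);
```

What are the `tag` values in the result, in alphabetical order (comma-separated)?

Base: id=14 (c11), reply_to=11, depth 0.
Iteration 1: join on id=11 -> c10 (id 11, reply_to=10, depth 1).
Iteration 2: join on id=10 -> c23 (id 10, reply_to=9, depth 2).
Iteration 3: join on id=9 -> c2 (id 9, reply_to=4, depth 3).
Iteration 4: join on id=4 -> c39 (id 4, reply_to=1, depth 4).
Iteration 5: join on id=1 -> c26 (id 1, reply_to=NULL, depth 5).
Iteration 6: reply_to is NULL; no match; recursion stops.

c10, c11, c2, c23, c26, c39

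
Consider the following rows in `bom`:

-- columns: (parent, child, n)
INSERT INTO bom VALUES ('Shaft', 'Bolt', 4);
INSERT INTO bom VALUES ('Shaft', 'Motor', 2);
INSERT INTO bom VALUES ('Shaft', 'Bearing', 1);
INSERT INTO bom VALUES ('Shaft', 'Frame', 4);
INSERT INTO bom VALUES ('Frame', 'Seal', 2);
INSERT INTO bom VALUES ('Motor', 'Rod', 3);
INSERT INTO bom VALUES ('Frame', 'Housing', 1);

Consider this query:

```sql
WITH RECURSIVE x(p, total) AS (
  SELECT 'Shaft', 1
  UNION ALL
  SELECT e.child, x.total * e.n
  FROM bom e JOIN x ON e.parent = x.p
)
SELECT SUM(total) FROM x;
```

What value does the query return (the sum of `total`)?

Base: (Shaft, total=1).
Iteration 1: components of {Shaft} -> Bearing = 1*1 = 1, Bolt = 1*4 = 4, Frame = 1*4 = 4, Motor = 1*2 = 2.
Iteration 2: components of {Bearing,Bolt,Frame,Motor} -> Housing = 4*1 = 4, Rod = 2*3 = 6, Seal = 4*2 = 8.
Iteration 3: no further components; recursion stops.
SUM(total) = 1 + 4 + 2 + 1 + 4 + 6 + 8 + 4 = 30.

30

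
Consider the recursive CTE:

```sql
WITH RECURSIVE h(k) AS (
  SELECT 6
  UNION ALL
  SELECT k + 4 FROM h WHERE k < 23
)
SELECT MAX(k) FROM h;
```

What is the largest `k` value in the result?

26

Base: k=6.
Iteration 1: 6 < 23 holds -> k = 6 + 4 = 10.
Iteration 2: 10 < 23 holds -> k = 10 + 4 = 14.
Iteration 3: 14 < 23 holds -> k = 14 + 4 = 18.
Iteration 4: 18 < 23 holds -> k = 18 + 4 = 22.
Iteration 5: 22 < 23 holds -> k = 22 + 4 = 26.
Iteration 6: 26 < 23 fails; recursion stops.
k values: 6, 10, 14, 18, 22, 26; the maximum is 26.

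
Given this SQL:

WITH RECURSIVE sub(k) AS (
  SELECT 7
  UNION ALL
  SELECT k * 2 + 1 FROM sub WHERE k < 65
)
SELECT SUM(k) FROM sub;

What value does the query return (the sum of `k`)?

Base: k=7.
Iteration 1: 7 < 65 holds -> k = 7 * 2 + 1 = 15.
Iteration 2: 15 < 65 holds -> k = 15 * 2 + 1 = 31.
Iteration 3: 31 < 65 holds -> k = 31 * 2 + 1 = 63.
Iteration 4: 63 < 65 holds -> k = 63 * 2 + 1 = 127.
Iteration 5: 127 < 65 fails; recursion stops.
SUM(k) = 7 + 15 + 31 + 63 + 127 = 243.

243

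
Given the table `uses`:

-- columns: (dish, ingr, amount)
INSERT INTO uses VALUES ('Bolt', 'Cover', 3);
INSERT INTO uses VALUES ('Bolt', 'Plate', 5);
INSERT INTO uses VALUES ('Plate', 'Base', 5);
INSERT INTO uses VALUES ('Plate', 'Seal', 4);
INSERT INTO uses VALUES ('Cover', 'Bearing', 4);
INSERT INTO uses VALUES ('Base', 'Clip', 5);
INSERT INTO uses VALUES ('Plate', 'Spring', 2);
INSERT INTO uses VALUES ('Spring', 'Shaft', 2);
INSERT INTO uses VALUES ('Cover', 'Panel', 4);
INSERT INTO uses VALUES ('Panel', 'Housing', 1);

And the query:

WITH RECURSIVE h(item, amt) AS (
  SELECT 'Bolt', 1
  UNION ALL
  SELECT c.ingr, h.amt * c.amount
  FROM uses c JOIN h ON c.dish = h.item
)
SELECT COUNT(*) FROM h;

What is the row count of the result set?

11

Base: (Bolt, amt=1).
Iteration 1: components of {Bolt} -> Cover = 1*3 = 3, Plate = 1*5 = 5.
Iteration 2: components of {Cover,Plate} -> Base = 5*5 = 25, Bearing = 3*4 = 12, Panel = 3*4 = 12, Seal = 5*4 = 20, Spring = 5*2 = 10.
Iteration 3: components of {Base,Bearing,Panel,Seal,Spring} -> Clip = 25*5 = 125, Housing = 12*1 = 12, Shaft = 10*2 = 20.
Iteration 4: no further components; recursion stops.
Total rows emitted: 11.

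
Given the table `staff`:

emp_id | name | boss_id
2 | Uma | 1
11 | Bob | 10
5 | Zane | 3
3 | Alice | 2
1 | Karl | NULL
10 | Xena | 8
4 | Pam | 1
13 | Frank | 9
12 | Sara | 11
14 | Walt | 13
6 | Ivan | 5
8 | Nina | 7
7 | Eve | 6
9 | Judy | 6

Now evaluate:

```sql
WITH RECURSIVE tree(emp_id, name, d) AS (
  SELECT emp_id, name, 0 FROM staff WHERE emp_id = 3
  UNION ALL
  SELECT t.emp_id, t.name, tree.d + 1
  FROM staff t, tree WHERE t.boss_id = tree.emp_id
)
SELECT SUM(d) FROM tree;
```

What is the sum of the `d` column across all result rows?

Base: emp_id=3 (Alice) at d 0.
Iteration 1: rows with boss_id in {3} -> Zane (id 5, d 1).
Iteration 2: rows with boss_id in {5} -> Ivan (id 6, d 2).
Iteration 3: rows with boss_id in {6} -> Eve (id 7, d 3), Judy (id 9, d 3).
Iteration 4: rows with boss_id in {7,9} -> Nina (id 8, d 4), Frank (id 13, d 4).
Iteration 5: rows with boss_id in {8,13} -> Xena (id 10, d 5), Walt (id 14, d 5).
Iteration 6: rows with boss_id in {10,14} -> Bob (id 11, d 6).
Iteration 7: rows with boss_id in {11} -> Sara (id 12, d 7).
Iteration 8: no rows with boss_id in {12}; recursion stops.
SUM(d) = 0 + 1 + 2 + 3 + 3 + 4 + 4 + 5 + 5 + 6 + 7 = 40.

40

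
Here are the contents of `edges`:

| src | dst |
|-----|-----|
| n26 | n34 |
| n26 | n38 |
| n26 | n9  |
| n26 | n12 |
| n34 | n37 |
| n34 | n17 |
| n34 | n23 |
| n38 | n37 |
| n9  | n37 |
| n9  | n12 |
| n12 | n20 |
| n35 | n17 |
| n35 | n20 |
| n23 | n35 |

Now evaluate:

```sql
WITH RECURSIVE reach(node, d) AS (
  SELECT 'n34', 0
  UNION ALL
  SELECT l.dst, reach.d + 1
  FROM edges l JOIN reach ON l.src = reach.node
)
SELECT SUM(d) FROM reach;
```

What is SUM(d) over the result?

Base: (n34, d=0).
Iteration 1: edges from {n34} -> (n17, d=1), (n23, d=1), (n37, d=1).
Iteration 2: edges from {n17,n23,n37} -> (n35, d=2).
Iteration 3: edges from {n35} -> (n17, d=3), (n20, d=3).
Iteration 4: no outgoing edges from {n17,n20}; recursion stops.
SUM(d) = 0 + 1 + 1 + 1 + 2 + 3 + 3 = 11.

11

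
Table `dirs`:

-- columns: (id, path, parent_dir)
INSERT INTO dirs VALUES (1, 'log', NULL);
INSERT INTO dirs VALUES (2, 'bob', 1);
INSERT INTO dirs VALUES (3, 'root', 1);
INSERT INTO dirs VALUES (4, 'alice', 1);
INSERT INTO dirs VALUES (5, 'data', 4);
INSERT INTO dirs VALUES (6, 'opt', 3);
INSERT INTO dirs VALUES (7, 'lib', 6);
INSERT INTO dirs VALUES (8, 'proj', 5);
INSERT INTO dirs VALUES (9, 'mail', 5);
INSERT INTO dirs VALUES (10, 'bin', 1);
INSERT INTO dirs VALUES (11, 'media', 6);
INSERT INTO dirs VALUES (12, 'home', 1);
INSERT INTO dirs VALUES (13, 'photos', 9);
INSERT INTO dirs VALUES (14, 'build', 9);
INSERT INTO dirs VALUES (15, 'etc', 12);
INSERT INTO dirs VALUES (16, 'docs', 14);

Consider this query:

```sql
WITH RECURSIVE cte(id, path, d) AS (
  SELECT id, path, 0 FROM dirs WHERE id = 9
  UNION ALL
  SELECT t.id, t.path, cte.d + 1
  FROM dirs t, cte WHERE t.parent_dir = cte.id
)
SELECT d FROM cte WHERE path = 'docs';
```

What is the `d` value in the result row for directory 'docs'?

2

Base: id=9 (mail) at d 0.
Iteration 1: rows with parent_dir in {9} -> photos (id 13, d 1), build (id 14, d 1).
Iteration 2: rows with parent_dir in {13,14} -> docs (id 16, d 2).
Iteration 3: no rows with parent_dir in {16}; recursion stops.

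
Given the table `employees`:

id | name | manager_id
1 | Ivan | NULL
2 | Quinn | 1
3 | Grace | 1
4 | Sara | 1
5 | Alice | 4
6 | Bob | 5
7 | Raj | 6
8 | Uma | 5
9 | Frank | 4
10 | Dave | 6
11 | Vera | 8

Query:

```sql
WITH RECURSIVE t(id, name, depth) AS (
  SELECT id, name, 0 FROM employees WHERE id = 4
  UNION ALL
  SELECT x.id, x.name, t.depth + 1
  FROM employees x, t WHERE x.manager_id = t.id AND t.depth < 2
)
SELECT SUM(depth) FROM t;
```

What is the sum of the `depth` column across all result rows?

6

Base: id=4 (Sara) at depth 0.
Iteration 1: rows with manager_id in {4} -> Alice (id 5, depth 1), Frank (id 9, depth 1).
Iteration 2: rows with manager_id in {5,9} -> Bob (id 6, depth 2), Uma (id 8, depth 2).
Iteration 3: depth < 2 fails for all current rows; recursion stops.
SUM(depth) = 0 + 1 + 1 + 2 + 2 = 6.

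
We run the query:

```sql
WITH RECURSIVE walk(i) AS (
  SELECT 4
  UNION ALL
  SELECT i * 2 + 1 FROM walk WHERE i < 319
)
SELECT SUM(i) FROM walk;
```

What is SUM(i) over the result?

628

Base: i=4.
Iteration 1: 4 < 319 holds -> i = 4 * 2 + 1 = 9.
Iteration 2: 9 < 319 holds -> i = 9 * 2 + 1 = 19.
Iteration 3: 19 < 319 holds -> i = 19 * 2 + 1 = 39.
Iteration 4: 39 < 319 holds -> i = 39 * 2 + 1 = 79.
Iteration 5: 79 < 319 holds -> i = 79 * 2 + 1 = 159.
Iteration 6: 159 < 319 holds -> i = 159 * 2 + 1 = 319.
Iteration 7: 319 < 319 fails; recursion stops.
SUM(i) = 4 + 9 + 19 + 39 + 79 + 159 + 319 = 628.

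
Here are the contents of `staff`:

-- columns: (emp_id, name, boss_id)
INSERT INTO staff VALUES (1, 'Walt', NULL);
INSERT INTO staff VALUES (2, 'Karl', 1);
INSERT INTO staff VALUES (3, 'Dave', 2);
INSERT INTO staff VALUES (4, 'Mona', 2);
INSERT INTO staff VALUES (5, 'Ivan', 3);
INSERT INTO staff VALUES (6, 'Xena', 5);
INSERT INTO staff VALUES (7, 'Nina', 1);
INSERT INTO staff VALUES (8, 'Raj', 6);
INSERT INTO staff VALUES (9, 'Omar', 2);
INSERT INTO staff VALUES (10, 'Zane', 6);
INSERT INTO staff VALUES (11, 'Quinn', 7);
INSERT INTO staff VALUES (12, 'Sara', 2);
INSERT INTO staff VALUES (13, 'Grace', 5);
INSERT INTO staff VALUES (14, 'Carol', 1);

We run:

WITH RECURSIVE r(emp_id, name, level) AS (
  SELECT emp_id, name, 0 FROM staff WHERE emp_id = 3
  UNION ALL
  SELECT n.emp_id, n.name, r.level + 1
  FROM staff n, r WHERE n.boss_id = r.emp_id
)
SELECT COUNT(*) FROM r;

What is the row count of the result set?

Base: emp_id=3 (Dave) at level 0.
Iteration 1: rows with boss_id in {3} -> Ivan (id 5, level 1).
Iteration 2: rows with boss_id in {5} -> Xena (id 6, level 2), Grace (id 13, level 2).
Iteration 3: rows with boss_id in {6,13} -> Raj (id 8, level 3), Zane (id 10, level 3).
Iteration 4: no rows with boss_id in {8,10}; recursion stops.
Total rows emitted: 6.

6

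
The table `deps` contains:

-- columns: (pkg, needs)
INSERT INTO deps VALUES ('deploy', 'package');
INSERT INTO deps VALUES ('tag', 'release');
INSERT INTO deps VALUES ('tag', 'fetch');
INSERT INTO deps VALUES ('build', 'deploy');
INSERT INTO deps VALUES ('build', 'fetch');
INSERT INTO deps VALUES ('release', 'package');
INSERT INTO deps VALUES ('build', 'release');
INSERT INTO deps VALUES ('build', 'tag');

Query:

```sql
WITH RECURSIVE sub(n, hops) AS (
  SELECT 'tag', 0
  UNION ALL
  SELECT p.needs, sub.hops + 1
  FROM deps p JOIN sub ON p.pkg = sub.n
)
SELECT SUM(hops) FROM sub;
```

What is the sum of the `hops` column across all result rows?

4

Base: (tag, hops=0).
Iteration 1: edges from {tag} -> (fetch, hops=1), (release, hops=1).
Iteration 2: edges from {fetch,release} -> (package, hops=2).
Iteration 3: no outgoing edges from {package}; recursion stops.
SUM(hops) = 0 + 1 + 1 + 2 = 4.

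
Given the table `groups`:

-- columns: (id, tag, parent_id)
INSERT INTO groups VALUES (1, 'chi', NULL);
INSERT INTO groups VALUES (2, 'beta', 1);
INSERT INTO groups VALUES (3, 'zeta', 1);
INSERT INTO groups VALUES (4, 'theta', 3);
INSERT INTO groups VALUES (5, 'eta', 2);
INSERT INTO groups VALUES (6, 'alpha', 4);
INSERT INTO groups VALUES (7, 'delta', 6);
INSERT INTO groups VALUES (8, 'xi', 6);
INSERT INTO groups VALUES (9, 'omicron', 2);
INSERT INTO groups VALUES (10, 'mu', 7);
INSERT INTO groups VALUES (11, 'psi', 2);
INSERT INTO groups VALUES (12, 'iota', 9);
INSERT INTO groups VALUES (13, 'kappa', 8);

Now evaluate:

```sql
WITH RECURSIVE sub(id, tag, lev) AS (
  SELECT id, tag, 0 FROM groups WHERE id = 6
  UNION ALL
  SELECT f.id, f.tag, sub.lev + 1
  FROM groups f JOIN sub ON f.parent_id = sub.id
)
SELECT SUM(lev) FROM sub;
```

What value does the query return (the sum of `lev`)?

Base: id=6 (alpha) at lev 0.
Iteration 1: rows with parent_id in {6} -> delta (id 7, lev 1), xi (id 8, lev 1).
Iteration 2: rows with parent_id in {7,8} -> mu (id 10, lev 2), kappa (id 13, lev 2).
Iteration 3: no rows with parent_id in {10,13}; recursion stops.
SUM(lev) = 0 + 1 + 1 + 2 + 2 = 6.

6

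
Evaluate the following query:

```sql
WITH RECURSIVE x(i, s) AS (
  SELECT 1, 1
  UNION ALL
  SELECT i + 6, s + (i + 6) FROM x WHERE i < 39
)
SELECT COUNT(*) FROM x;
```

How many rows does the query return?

Base: i=1, s=1.
Iteration 1: 1 < 39 holds -> i = 1 + 6 = 7, s = 1 + 7 = 8.
Iteration 2: 7 < 39 holds -> i = 7 + 6 = 13, s = 8 + 13 = 21.
Iteration 3: 13 < 39 holds -> i = 13 + 6 = 19, s = 21 + 19 = 40.
Iteration 4: 19 < 39 holds -> i = 19 + 6 = 25, s = 40 + 25 = 65.
Iteration 5: 25 < 39 holds -> i = 25 + 6 = 31, s = 65 + 31 = 96.
Iteration 6: 31 < 39 holds -> i = 31 + 6 = 37, s = 96 + 37 = 133.
Iteration 7: 37 < 39 holds -> i = 37 + 6 = 43, s = 133 + 43 = 176.
Iteration 8: 43 < 39 fails; recursion stops.
Total rows emitted: 8.

8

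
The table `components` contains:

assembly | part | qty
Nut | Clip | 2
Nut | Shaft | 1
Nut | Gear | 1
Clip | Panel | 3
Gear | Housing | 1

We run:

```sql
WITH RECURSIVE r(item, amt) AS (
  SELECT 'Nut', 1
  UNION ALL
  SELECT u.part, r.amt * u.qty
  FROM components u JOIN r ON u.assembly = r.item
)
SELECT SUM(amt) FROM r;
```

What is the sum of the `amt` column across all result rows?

12

Base: (Nut, amt=1).
Iteration 1: components of {Nut} -> Clip = 1*2 = 2, Gear = 1*1 = 1, Shaft = 1*1 = 1.
Iteration 2: components of {Clip,Gear,Shaft} -> Housing = 1*1 = 1, Panel = 2*3 = 6.
Iteration 3: no further components; recursion stops.
SUM(amt) = 1 + 2 + 1 + 1 + 6 + 1 = 12.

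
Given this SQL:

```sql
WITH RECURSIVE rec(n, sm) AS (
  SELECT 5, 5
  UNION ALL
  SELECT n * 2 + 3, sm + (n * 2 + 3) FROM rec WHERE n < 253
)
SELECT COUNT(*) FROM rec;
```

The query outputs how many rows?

6

Base: n=5, sm=5.
Iteration 1: 5 < 253 holds -> n = 5 * 2 + 3 = 13, sm = 5 + 13 = 18.
Iteration 2: 13 < 253 holds -> n = 13 * 2 + 3 = 29, sm = 18 + 29 = 47.
Iteration 3: 29 < 253 holds -> n = 29 * 2 + 3 = 61, sm = 47 + 61 = 108.
Iteration 4: 61 < 253 holds -> n = 61 * 2 + 3 = 125, sm = 108 + 125 = 233.
Iteration 5: 125 < 253 holds -> n = 125 * 2 + 3 = 253, sm = 233 + 253 = 486.
Iteration 6: 253 < 253 fails; recursion stops.
Total rows emitted: 6.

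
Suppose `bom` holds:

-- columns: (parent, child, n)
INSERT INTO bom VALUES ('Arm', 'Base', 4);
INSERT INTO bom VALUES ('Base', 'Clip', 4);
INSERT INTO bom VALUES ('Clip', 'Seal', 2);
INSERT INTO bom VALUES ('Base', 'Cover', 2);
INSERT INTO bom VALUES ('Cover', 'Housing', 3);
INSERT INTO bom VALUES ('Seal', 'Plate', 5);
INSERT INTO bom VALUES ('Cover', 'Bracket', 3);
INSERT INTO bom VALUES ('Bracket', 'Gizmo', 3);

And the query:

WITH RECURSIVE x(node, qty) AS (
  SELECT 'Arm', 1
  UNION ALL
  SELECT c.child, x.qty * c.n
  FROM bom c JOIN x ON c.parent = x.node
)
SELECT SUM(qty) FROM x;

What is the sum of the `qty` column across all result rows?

Base: (Arm, qty=1).
Iteration 1: components of {Arm} -> Base = 1*4 = 4.
Iteration 2: components of {Base} -> Clip = 4*4 = 16, Cover = 4*2 = 8.
Iteration 3: components of {Clip,Cover} -> Bracket = 8*3 = 24, Housing = 8*3 = 24, Seal = 16*2 = 32.
Iteration 4: components of {Bracket,Housing,Seal} -> Gizmo = 24*3 = 72, Plate = 32*5 = 160.
Iteration 5: no further components; recursion stops.
SUM(qty) = 1 + 4 + 16 + 8 + 32 + 24 + 24 + 160 + 72 = 341.

341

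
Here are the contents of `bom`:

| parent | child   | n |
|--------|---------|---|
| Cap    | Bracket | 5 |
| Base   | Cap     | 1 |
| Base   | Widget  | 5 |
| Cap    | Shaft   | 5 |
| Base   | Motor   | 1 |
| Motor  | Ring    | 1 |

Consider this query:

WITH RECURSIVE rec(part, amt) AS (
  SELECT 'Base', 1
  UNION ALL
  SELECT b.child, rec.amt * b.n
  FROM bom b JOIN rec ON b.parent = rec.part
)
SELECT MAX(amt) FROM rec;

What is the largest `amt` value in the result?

Base: (Base, amt=1).
Iteration 1: components of {Base} -> Cap = 1*1 = 1, Motor = 1*1 = 1, Widget = 1*5 = 5.
Iteration 2: components of {Cap,Motor,Widget} -> Bracket = 1*5 = 5, Ring = 1*1 = 1, Shaft = 1*5 = 5.
Iteration 3: no further components; recursion stops.
amt values: 1, 5, 1, 1, 5, 5, 1; the maximum is 5.

5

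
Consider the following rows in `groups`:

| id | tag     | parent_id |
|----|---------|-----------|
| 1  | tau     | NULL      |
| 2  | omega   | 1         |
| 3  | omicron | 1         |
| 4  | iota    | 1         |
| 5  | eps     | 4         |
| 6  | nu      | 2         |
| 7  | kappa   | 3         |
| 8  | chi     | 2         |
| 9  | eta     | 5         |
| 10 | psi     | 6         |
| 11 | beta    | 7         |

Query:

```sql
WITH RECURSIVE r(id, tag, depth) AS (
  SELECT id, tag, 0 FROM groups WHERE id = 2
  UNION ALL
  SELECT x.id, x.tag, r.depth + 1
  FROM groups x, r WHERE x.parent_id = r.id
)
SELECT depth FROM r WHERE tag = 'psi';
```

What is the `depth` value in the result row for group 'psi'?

2

Base: id=2 (omega) at depth 0.
Iteration 1: rows with parent_id in {2} -> nu (id 6, depth 1), chi (id 8, depth 1).
Iteration 2: rows with parent_id in {6,8} -> psi (id 10, depth 2).
Iteration 3: no rows with parent_id in {10}; recursion stops.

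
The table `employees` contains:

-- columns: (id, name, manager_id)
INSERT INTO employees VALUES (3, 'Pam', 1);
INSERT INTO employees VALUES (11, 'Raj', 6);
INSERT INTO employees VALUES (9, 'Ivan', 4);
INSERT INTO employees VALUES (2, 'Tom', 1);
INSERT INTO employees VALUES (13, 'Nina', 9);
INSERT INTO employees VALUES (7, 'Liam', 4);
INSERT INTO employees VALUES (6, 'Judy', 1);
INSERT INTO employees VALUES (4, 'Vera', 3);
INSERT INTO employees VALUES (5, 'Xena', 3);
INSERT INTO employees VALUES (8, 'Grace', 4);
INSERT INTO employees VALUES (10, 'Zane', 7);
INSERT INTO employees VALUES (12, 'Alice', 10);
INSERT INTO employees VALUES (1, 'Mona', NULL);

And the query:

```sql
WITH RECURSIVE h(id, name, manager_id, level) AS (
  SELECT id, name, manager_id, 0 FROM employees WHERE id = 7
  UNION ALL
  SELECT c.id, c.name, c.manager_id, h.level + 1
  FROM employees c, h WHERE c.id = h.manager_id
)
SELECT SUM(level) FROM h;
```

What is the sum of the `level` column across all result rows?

6

Base: id=7 (Liam), manager_id=4, level 0.
Iteration 1: join on id=4 -> Vera (id 4, manager_id=3, level 1).
Iteration 2: join on id=3 -> Pam (id 3, manager_id=1, level 2).
Iteration 3: join on id=1 -> Mona (id 1, manager_id=NULL, level 3).
Iteration 4: manager_id is NULL; no match; recursion stops.
SUM(level) = 0 + 1 + 2 + 3 = 6.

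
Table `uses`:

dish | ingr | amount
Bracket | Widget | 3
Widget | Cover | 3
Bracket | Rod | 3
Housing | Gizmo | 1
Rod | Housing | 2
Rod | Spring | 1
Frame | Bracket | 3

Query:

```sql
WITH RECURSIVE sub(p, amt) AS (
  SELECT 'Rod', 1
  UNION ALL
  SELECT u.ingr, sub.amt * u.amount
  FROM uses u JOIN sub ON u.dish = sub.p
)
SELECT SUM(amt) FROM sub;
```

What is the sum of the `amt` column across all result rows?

Base: (Rod, amt=1).
Iteration 1: components of {Rod} -> Housing = 1*2 = 2, Spring = 1*1 = 1.
Iteration 2: components of {Housing,Spring} -> Gizmo = 2*1 = 2.
Iteration 3: no further components; recursion stops.
SUM(amt) = 1 + 2 + 1 + 2 = 6.

6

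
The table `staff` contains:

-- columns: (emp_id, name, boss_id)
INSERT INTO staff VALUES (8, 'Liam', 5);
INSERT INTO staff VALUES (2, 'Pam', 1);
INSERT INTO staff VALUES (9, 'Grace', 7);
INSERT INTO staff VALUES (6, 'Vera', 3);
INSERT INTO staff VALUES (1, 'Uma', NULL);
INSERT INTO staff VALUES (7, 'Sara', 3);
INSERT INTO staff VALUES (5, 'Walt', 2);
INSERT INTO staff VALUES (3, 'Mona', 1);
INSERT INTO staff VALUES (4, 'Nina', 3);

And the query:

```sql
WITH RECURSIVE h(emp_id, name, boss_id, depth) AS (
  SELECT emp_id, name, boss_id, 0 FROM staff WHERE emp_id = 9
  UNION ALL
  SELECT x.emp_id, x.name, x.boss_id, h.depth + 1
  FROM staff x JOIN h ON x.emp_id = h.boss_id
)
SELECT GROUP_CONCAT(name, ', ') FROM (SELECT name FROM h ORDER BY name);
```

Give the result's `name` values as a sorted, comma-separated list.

Grace, Mona, Sara, Uma

Base: emp_id=9 (Grace), boss_id=7, depth 0.
Iteration 1: join on emp_id=7 -> Sara (id 7, boss_id=3, depth 1).
Iteration 2: join on emp_id=3 -> Mona (id 3, boss_id=1, depth 2).
Iteration 3: join on emp_id=1 -> Uma (id 1, boss_id=NULL, depth 3).
Iteration 4: boss_id is NULL; no match; recursion stops.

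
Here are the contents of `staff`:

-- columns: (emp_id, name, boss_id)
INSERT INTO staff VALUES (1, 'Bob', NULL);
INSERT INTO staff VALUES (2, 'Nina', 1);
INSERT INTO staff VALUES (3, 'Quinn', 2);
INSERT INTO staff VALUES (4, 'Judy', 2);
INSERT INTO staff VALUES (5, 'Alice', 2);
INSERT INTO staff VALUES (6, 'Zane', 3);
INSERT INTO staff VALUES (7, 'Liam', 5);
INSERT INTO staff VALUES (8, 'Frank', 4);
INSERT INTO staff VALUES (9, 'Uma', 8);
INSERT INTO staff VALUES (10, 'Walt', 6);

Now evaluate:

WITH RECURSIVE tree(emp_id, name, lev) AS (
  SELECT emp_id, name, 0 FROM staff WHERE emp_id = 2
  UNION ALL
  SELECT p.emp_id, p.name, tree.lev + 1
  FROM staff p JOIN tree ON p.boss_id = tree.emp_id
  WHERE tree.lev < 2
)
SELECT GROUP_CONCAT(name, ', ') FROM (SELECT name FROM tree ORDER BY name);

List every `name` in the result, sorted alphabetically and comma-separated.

Alice, Frank, Judy, Liam, Nina, Quinn, Zane

Base: emp_id=2 (Nina) at lev 0.
Iteration 1: rows with boss_id in {2} -> Quinn (id 3, lev 1), Judy (id 4, lev 1), Alice (id 5, lev 1).
Iteration 2: rows with boss_id in {3,4,5} -> Zane (id 6, lev 2), Liam (id 7, lev 2), Frank (id 8, lev 2).
Iteration 3: lev < 2 fails for all current rows; recursion stops.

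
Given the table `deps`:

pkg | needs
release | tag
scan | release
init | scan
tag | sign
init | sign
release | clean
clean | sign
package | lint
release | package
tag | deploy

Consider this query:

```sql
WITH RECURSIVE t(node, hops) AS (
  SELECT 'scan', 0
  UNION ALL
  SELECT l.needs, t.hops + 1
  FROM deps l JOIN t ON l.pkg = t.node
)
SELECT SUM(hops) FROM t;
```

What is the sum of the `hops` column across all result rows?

19

Base: (scan, hops=0).
Iteration 1: edges from {scan} -> (release, hops=1).
Iteration 2: edges from {release} -> (clean, hops=2), (package, hops=2), (tag, hops=2).
Iteration 3: edges from {clean,package,tag} -> (deploy, hops=3), (lint, hops=3), (sign, hops=3) x2. [UNION ALL keeps all 4 new rows, including repeats]
Iteration 4: no outgoing edges from {deploy,lint,sign}; recursion stops.
SUM(hops) = 0 + 1 + 2 + 2 + 2 + 3 + 3 + 3 + 3 = 19.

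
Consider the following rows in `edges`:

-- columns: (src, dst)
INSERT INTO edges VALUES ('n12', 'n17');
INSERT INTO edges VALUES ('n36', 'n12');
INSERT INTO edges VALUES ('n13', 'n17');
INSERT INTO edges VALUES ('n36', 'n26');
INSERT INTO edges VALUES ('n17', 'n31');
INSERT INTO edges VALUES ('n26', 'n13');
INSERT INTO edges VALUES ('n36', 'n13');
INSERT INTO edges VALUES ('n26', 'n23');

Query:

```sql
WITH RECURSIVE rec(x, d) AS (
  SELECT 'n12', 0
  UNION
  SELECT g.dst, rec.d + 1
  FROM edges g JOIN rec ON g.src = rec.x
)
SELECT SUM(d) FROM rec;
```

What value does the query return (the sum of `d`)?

Base: (n12, d=0).
Iteration 1: edges from {n12} -> (n17, d=1).
Iteration 2: edges from {n17} -> (n31, d=2).
Iteration 3: no outgoing edges from {n31}; recursion stops.
SUM(d) = 0 + 1 + 2 = 3.

3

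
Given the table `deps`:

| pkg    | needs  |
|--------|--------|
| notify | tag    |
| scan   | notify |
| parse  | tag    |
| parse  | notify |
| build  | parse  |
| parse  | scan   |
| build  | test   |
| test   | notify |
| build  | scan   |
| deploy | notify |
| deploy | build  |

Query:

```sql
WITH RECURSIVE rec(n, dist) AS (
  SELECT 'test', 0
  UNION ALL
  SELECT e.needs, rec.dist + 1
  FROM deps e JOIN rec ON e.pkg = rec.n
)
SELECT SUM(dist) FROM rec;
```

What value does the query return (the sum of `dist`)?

Base: (test, dist=0).
Iteration 1: edges from {test} -> (notify, dist=1).
Iteration 2: edges from {notify} -> (tag, dist=2).
Iteration 3: no outgoing edges from {tag}; recursion stops.
SUM(dist) = 0 + 1 + 2 = 3.

3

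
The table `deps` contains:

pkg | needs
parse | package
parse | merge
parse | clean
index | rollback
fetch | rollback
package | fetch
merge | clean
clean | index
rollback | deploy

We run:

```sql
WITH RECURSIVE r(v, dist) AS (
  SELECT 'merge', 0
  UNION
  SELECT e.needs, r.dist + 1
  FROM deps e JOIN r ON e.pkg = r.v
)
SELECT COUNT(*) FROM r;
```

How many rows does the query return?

Base: (merge, dist=0).
Iteration 1: edges from {merge} -> (clean, dist=1).
Iteration 2: edges from {clean} -> (index, dist=2).
Iteration 3: edges from {index} -> (rollback, dist=3).
Iteration 4: edges from {rollback} -> (deploy, dist=4).
Iteration 5: no outgoing edges from {deploy}; recursion stops.
Total rows emitted: 5.

5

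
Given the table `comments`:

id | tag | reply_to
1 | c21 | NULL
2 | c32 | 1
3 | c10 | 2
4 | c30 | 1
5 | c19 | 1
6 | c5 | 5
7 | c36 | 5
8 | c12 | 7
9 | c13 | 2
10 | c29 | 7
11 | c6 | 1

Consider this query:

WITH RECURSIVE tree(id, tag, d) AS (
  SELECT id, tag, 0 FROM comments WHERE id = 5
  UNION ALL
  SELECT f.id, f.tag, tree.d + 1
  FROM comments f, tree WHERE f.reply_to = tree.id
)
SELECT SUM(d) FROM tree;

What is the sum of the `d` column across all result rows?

6

Base: id=5 (c19) at d 0.
Iteration 1: rows with reply_to in {5} -> c5 (id 6, d 1), c36 (id 7, d 1).
Iteration 2: rows with reply_to in {6,7} -> c12 (id 8, d 2), c29 (id 10, d 2).
Iteration 3: no rows with reply_to in {8,10}; recursion stops.
SUM(d) = 0 + 1 + 1 + 2 + 2 = 6.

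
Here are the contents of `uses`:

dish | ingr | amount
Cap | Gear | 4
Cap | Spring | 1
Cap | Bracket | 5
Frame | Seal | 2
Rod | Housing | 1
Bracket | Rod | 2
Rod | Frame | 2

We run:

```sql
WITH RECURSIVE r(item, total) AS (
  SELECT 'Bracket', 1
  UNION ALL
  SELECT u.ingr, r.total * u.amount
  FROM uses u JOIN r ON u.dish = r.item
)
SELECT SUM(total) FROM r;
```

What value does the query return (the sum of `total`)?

Base: (Bracket, total=1).
Iteration 1: components of {Bracket} -> Rod = 1*2 = 2.
Iteration 2: components of {Rod} -> Frame = 2*2 = 4, Housing = 2*1 = 2.
Iteration 3: components of {Frame,Housing} -> Seal = 4*2 = 8.
Iteration 4: no further components; recursion stops.
SUM(total) = 1 + 2 + 4 + 2 + 8 = 17.

17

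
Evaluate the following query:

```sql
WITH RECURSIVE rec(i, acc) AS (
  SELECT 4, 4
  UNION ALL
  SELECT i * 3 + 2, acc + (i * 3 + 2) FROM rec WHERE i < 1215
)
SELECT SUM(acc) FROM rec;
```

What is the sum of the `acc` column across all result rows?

Base: i=4, acc=4.
Iteration 1: 4 < 1215 holds -> i = 4 * 3 + 2 = 14, acc = 4 + 14 = 18.
Iteration 2: 14 < 1215 holds -> i = 14 * 3 + 2 = 44, acc = 18 + 44 = 62.
Iteration 3: 44 < 1215 holds -> i = 44 * 3 + 2 = 134, acc = 62 + 134 = 196.
Iteration 4: 134 < 1215 holds -> i = 134 * 3 + 2 = 404, acc = 196 + 404 = 600.
Iteration 5: 404 < 1215 holds -> i = 404 * 3 + 2 = 1214, acc = 600 + 1214 = 1814.
Iteration 6: 1214 < 1215 holds -> i = 1214 * 3 + 2 = 3644, acc = 1814 + 3644 = 5458.
Iteration 7: 3644 < 1215 fails; recursion stops.
SUM(acc) = 4 + 18 + 62 + 196 + 600 + 1814 + 5458 = 8152.

8152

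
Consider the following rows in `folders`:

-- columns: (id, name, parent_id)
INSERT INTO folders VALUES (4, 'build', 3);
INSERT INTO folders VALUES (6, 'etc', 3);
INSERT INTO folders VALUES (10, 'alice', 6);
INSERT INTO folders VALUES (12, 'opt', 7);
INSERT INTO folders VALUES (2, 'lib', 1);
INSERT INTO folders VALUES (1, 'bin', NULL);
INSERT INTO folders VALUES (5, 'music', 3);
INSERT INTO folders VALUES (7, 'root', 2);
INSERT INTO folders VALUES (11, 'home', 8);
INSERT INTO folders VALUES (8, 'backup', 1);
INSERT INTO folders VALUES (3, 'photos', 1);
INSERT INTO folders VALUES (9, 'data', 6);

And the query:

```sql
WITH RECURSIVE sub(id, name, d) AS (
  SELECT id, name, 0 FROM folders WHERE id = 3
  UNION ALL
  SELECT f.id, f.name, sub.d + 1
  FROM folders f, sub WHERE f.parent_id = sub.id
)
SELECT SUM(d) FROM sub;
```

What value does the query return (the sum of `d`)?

Base: id=3 (photos) at d 0.
Iteration 1: rows with parent_id in {3} -> build (id 4, d 1), music (id 5, d 1), etc (id 6, d 1).
Iteration 2: rows with parent_id in {4,5,6} -> data (id 9, d 2), alice (id 10, d 2).
Iteration 3: no rows with parent_id in {9,10}; recursion stops.
SUM(d) = 0 + 1 + 1 + 1 + 2 + 2 = 7.

7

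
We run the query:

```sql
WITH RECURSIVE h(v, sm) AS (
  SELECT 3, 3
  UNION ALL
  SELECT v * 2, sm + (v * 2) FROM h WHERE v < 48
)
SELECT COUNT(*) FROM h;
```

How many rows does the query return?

Base: v=3, sm=3.
Iteration 1: 3 < 48 holds -> v = 3 * 2 = 6, sm = 3 + 6 = 9.
Iteration 2: 6 < 48 holds -> v = 6 * 2 = 12, sm = 9 + 12 = 21.
Iteration 3: 12 < 48 holds -> v = 12 * 2 = 24, sm = 21 + 24 = 45.
Iteration 4: 24 < 48 holds -> v = 24 * 2 = 48, sm = 45 + 48 = 93.
Iteration 5: 48 < 48 fails; recursion stops.
Total rows emitted: 5.

5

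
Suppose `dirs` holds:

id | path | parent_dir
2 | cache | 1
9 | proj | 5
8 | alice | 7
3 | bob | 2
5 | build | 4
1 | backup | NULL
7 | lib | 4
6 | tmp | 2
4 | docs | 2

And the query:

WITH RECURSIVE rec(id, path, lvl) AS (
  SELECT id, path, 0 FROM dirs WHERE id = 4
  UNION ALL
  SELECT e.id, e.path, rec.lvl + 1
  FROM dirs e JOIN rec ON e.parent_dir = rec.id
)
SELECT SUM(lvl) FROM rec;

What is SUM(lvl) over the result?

Base: id=4 (docs) at lvl 0.
Iteration 1: rows with parent_dir in {4} -> build (id 5, lvl 1), lib (id 7, lvl 1).
Iteration 2: rows with parent_dir in {5,7} -> alice (id 8, lvl 2), proj (id 9, lvl 2).
Iteration 3: no rows with parent_dir in {8,9}; recursion stops.
SUM(lvl) = 0 + 1 + 1 + 2 + 2 = 6.

6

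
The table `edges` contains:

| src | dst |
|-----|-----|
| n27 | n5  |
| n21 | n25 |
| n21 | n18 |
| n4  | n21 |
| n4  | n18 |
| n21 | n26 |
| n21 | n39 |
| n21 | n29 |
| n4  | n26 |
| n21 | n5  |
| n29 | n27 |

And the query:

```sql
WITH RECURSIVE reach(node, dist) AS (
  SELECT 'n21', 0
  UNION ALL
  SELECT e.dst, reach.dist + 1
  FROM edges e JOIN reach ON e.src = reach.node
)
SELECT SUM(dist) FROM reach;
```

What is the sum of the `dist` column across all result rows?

11

Base: (n21, dist=0).
Iteration 1: edges from {n21} -> (n18, dist=1), (n25, dist=1), (n26, dist=1), (n29, dist=1), (n39, dist=1), (n5, dist=1).
Iteration 2: edges from {n18,n25,n26,n29,n39,n5} -> (n27, dist=2).
Iteration 3: edges from {n27} -> (n5, dist=3).
Iteration 4: no outgoing edges from {n5}; recursion stops.
SUM(dist) = 0 + 1 + 1 + 1 + 1 + 1 + 1 + 2 + 3 = 11.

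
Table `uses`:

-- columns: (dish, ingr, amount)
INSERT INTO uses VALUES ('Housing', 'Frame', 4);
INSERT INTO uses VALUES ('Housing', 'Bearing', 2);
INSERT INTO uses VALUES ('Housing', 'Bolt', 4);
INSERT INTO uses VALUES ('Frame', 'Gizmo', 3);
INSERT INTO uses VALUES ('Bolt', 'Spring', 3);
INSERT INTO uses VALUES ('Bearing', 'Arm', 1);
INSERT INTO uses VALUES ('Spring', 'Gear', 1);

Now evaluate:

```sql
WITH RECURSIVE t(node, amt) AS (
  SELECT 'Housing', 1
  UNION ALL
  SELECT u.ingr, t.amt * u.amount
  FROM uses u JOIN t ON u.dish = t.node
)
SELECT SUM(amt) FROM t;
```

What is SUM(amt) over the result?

49

Base: (Housing, amt=1).
Iteration 1: components of {Housing} -> Bearing = 1*2 = 2, Bolt = 1*4 = 4, Frame = 1*4 = 4.
Iteration 2: components of {Bearing,Bolt,Frame} -> Arm = 2*1 = 2, Gizmo = 4*3 = 12, Spring = 4*3 = 12.
Iteration 3: components of {Arm,Gizmo,Spring} -> Gear = 12*1 = 12.
Iteration 4: no further components; recursion stops.
SUM(amt) = 1 + 4 + 2 + 4 + 12 + 2 + 12 + 12 = 49.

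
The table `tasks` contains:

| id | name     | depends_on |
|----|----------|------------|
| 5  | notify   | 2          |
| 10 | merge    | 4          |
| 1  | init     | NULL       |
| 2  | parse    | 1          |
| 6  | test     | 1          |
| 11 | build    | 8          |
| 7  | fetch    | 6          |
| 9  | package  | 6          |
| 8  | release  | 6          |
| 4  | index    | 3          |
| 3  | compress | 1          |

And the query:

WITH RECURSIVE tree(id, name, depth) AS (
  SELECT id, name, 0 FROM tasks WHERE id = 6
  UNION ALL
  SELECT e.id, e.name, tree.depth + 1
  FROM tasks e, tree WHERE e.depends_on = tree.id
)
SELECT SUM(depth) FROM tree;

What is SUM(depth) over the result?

5

Base: id=6 (test) at depth 0.
Iteration 1: rows with depends_on in {6} -> fetch (id 7, depth 1), release (id 8, depth 1), package (id 9, depth 1).
Iteration 2: rows with depends_on in {7,8,9} -> build (id 11, depth 2).
Iteration 3: no rows with depends_on in {11}; recursion stops.
SUM(depth) = 0 + 1 + 1 + 1 + 2 = 5.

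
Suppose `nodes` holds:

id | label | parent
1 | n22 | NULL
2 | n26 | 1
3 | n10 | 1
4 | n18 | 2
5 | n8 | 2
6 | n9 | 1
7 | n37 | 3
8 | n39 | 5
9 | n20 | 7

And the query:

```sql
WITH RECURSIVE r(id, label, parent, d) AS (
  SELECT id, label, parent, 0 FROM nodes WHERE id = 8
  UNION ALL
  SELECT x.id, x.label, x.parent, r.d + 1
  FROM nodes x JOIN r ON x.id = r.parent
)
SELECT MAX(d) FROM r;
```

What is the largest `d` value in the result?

3

Base: id=8 (n39), parent=5, d 0.
Iteration 1: join on id=5 -> n8 (id 5, parent=2, d 1).
Iteration 2: join on id=2 -> n26 (id 2, parent=1, d 2).
Iteration 3: join on id=1 -> n22 (id 1, parent=NULL, d 3).
Iteration 4: parent is NULL; no match; recursion stops.
d values: 0, 1, 2, 3; the maximum is 3.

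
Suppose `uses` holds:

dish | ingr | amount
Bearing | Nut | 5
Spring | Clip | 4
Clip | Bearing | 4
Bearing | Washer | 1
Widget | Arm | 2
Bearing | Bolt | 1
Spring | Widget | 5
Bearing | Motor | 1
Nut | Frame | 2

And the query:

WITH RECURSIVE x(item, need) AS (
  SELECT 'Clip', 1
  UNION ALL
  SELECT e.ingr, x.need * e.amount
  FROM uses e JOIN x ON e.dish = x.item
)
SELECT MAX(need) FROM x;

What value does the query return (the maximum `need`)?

Base: (Clip, need=1).
Iteration 1: components of {Clip} -> Bearing = 1*4 = 4.
Iteration 2: components of {Bearing} -> Bolt = 4*1 = 4, Motor = 4*1 = 4, Nut = 4*5 = 20, Washer = 4*1 = 4.
Iteration 3: components of {Bolt,Motor,Nut,Washer} -> Frame = 20*2 = 40.
Iteration 4: no further components; recursion stops.
need values: 1, 4, 4, 20, 4, 4, 40; the maximum is 40.

40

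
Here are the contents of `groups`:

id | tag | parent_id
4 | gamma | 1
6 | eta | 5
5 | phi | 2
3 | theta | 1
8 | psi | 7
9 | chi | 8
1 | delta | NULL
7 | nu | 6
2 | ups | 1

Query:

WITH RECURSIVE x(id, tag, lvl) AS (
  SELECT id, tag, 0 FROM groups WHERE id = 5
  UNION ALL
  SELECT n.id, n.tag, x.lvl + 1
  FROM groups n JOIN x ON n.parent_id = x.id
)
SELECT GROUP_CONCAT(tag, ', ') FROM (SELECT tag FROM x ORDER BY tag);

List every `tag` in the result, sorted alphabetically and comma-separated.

Base: id=5 (phi) at lvl 0.
Iteration 1: rows with parent_id in {5} -> eta (id 6, lvl 1).
Iteration 2: rows with parent_id in {6} -> nu (id 7, lvl 2).
Iteration 3: rows with parent_id in {7} -> psi (id 8, lvl 3).
Iteration 4: rows with parent_id in {8} -> chi (id 9, lvl 4).
Iteration 5: no rows with parent_id in {9}; recursion stops.

chi, eta, nu, phi, psi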